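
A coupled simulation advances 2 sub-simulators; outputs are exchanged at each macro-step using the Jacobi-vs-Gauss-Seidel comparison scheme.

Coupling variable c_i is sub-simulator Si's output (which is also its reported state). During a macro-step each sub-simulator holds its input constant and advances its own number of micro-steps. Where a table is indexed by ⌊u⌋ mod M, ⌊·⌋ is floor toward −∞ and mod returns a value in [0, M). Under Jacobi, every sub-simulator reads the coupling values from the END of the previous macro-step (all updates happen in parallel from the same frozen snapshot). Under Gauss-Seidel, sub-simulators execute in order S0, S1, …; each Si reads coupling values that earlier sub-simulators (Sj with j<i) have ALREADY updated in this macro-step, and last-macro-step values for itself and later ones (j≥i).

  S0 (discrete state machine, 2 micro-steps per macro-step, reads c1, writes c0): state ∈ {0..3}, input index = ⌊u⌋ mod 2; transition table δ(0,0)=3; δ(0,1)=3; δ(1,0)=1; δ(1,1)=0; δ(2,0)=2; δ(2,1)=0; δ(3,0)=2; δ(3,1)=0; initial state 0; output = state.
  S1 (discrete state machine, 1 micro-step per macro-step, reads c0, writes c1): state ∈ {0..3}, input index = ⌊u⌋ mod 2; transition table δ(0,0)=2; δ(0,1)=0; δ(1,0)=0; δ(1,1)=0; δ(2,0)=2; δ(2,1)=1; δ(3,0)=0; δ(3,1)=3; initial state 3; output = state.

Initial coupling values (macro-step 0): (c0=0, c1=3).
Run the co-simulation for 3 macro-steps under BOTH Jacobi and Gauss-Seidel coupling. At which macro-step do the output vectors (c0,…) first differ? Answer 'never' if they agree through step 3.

[Jacobi] macro 1: S0 reads c1=3 → after 2×micro: 0; S1 reads c0=0 → after 1×micro: 0 ⇒ (c0=0, c1=0)
[Jacobi] macro 2: S0 reads c1=0 → after 2×micro: 2; S1 reads c0=0 → after 1×micro: 2 ⇒ (c0=2, c1=2)
[Jacobi] macro 3: S0 reads c1=2 → after 2×micro: 2; S1 reads c0=2 → after 1×micro: 2 ⇒ (c0=2, c1=2)
[Gauss-Seidel] macro 1: S0 reads c1=3 → after 2×micro: 0; S1 reads c0=0 → after 1×micro: 0 ⇒ (c0=0, c1=0)
[Gauss-Seidel] macro 2: S0 reads c1=0 → after 2×micro: 2; S1 reads c0=2 → after 1×micro: 2 ⇒ (c0=2, c1=2)
[Gauss-Seidel] macro 3: S0 reads c1=2 → after 2×micro: 2; S1 reads c0=2 → after 1×micro: 2 ⇒ (c0=2, c1=2)

first divergence at macro-step: never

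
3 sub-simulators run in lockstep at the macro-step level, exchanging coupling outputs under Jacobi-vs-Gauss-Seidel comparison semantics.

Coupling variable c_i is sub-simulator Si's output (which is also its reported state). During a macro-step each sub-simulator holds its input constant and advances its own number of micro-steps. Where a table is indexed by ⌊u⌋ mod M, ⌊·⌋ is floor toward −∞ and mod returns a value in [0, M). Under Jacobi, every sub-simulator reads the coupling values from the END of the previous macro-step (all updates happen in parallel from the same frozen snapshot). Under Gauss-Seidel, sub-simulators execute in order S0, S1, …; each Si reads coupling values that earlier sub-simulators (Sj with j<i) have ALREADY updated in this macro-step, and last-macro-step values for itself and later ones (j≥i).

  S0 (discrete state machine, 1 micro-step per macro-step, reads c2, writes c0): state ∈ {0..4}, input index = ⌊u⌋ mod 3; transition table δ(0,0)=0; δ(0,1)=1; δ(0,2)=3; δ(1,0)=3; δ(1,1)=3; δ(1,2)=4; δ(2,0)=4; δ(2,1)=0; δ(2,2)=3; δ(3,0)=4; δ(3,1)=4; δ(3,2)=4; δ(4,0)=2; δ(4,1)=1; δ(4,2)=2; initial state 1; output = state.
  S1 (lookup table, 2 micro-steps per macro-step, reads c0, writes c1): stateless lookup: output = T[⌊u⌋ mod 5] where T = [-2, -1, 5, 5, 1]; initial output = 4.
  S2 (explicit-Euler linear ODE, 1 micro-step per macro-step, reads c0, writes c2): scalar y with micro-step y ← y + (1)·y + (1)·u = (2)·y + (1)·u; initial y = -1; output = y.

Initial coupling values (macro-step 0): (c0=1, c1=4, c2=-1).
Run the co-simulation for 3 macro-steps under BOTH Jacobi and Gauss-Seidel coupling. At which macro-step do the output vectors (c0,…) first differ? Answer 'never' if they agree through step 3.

[Jacobi] macro 1: S0 reads c2=-1 → after 1×micro: 4; S1 reads c0=1 → after 2×micro: -1; S2 reads c0=1 → after 1×micro: -1 ⇒ (c0=4, c1=-1, c2=-1)
[Jacobi] macro 2: S0 reads c2=-1 → after 1×micro: 2; S1 reads c0=4 → after 2×micro: 1; S2 reads c0=4 → after 1×micro: 2 ⇒ (c0=2, c1=1, c2=2)
[Jacobi] macro 3: S0 reads c2=2 → after 1×micro: 3; S1 reads c0=2 → after 2×micro: 5; S2 reads c0=2 → after 1×micro: 6 ⇒ (c0=3, c1=5, c2=6)
[Gauss-Seidel] macro 1: S0 reads c2=-1 → after 1×micro: 4; S1 reads c0=4 → after 2×micro: 1; S2 reads c0=4 → after 1×micro: 2 ⇒ (c0=4, c1=1, c2=2)
[Gauss-Seidel] macro 2: S0 reads c2=2 → after 1×micro: 2; S1 reads c0=2 → after 2×micro: 5; S2 reads c0=2 → after 1×micro: 6 ⇒ (c0=2, c1=5, c2=6)
[Gauss-Seidel] macro 3: S0 reads c2=6 → after 1×micro: 4; S1 reads c0=4 → after 2×micro: 1; S2 reads c0=4 → after 1×micro: 16 ⇒ (c0=4, c1=1, c2=16)

first divergence at macro-step: 1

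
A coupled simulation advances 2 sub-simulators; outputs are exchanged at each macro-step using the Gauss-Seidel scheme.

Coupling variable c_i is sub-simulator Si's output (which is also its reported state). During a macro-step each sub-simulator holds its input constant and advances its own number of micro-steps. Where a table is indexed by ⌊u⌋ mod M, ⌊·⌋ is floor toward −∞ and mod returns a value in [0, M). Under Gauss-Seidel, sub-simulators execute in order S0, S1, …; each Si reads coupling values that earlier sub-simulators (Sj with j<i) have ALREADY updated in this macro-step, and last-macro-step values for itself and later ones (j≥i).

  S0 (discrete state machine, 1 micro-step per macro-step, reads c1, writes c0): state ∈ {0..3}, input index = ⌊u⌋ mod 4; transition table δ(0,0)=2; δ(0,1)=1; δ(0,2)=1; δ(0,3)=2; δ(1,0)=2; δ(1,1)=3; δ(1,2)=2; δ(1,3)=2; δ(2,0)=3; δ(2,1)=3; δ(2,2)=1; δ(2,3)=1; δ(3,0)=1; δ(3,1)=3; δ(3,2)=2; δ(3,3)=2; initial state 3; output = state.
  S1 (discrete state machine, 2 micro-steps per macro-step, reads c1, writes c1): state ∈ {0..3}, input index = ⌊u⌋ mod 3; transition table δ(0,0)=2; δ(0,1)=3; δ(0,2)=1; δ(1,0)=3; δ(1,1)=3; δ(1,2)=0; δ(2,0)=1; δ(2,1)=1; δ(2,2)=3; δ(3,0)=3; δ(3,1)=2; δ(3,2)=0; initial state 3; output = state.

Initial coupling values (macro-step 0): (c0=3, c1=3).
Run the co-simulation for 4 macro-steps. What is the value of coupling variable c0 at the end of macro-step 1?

c0 at macro-step 1 = 2

macro 1: S0 reads c1=3 → after 1×micro: 2; S1 reads c1=3 → after 2×micro: 3 ⇒ (c0=2, c1=3)
macro 2: S0 reads c1=3 → after 1×micro: 1; S1 reads c1=3 → after 2×micro: 3 ⇒ (c0=1, c1=3)
macro 3: S0 reads c1=3 → after 1×micro: 2; S1 reads c1=3 → after 2×micro: 3 ⇒ (c0=2, c1=3)
macro 4: S0 reads c1=3 → after 1×micro: 1; S1 reads c1=3 → after 2×micro: 3 ⇒ (c0=1, c1=3)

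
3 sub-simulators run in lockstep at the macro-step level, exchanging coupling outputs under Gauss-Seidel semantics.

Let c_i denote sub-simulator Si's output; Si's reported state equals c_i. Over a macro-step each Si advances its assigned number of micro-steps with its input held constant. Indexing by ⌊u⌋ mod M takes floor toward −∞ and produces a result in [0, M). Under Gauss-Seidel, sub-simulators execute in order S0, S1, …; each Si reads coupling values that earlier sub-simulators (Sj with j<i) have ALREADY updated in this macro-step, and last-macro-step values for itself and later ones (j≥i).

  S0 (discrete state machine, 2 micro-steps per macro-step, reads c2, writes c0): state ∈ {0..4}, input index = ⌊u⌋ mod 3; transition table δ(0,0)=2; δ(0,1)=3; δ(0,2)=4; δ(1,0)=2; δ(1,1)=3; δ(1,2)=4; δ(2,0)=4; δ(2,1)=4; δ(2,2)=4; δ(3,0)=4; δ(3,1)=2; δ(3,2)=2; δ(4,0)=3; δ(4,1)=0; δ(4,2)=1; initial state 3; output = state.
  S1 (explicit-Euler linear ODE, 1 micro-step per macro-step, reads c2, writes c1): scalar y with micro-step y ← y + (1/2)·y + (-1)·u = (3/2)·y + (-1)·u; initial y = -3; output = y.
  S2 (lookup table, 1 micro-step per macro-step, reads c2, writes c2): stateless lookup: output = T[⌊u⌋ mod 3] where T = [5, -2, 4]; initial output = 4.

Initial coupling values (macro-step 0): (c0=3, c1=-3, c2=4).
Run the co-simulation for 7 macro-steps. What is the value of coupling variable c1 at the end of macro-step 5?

macro 1: S0 reads c2=4 → after 2×micro: 4; S1 reads c2=4 → after 1×micro: -17/2; S2 reads c2=4 → after 1×micro: -2 ⇒ (c0=4, c1=-17/2, c2=-2)
macro 2: S0 reads c2=-2 → after 2×micro: 3; S1 reads c2=-2 → after 1×micro: -43/4; S2 reads c2=-2 → after 1×micro: -2 ⇒ (c0=3, c1=-43/4, c2=-2)
macro 3: S0 reads c2=-2 → after 2×micro: 4; S1 reads c2=-2 → after 1×micro: -113/8; S2 reads c2=-2 → after 1×micro: -2 ⇒ (c0=4, c1=-113/8, c2=-2)
macro 4: S0 reads c2=-2 → after 2×micro: 3; S1 reads c2=-2 → after 1×micro: -307/16; S2 reads c2=-2 → after 1×micro: -2 ⇒ (c0=3, c1=-307/16, c2=-2)
macro 5: S0 reads c2=-2 → after 2×micro: 4; S1 reads c2=-2 → after 1×micro: -857/32; S2 reads c2=-2 → after 1×micro: -2 ⇒ (c0=4, c1=-857/32, c2=-2)
macro 6: S0 reads c2=-2 → after 2×micro: 3; S1 reads c2=-2 → after 1×micro: -2443/64; S2 reads c2=-2 → after 1×micro: -2 ⇒ (c0=3, c1=-2443/64, c2=-2)
macro 7: S0 reads c2=-2 → after 2×micro: 4; S1 reads c2=-2 → after 1×micro: -7073/128; S2 reads c2=-2 → after 1×micro: -2 ⇒ (c0=4, c1=-7073/128, c2=-2)

c1 at macro-step 5 = -857/32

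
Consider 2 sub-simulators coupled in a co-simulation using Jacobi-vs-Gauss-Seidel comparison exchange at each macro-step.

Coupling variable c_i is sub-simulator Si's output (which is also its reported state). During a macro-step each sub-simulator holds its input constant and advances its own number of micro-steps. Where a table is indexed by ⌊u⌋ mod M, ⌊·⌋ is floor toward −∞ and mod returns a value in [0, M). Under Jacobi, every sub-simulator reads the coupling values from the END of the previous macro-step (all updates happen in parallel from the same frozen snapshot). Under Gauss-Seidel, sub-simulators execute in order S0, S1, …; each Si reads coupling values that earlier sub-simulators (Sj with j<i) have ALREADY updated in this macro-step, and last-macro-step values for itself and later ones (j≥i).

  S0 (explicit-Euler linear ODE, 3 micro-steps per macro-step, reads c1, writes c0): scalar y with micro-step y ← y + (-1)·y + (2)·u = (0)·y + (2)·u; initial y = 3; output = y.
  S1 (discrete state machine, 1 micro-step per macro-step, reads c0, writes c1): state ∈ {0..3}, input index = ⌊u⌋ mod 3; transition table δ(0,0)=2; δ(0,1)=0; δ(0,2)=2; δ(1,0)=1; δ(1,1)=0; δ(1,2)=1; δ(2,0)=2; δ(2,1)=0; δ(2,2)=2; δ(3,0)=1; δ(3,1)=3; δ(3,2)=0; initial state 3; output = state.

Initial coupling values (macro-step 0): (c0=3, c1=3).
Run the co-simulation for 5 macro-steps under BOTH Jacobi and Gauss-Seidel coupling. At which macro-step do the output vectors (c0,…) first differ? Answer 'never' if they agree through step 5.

[Jacobi] macro 1: S0 reads c1=3 → after 3×micro: 6; S1 reads c0=3 → after 1×micro: 1 ⇒ (c0=6, c1=1)
[Jacobi] macro 2: S0 reads c1=1 → after 3×micro: 2; S1 reads c0=6 → after 1×micro: 1 ⇒ (c0=2, c1=1)
[Jacobi] macro 3: S0 reads c1=1 → after 3×micro: 2; S1 reads c0=2 → after 1×micro: 1 ⇒ (c0=2, c1=1)
[Jacobi] macro 4: S0 reads c1=1 → after 3×micro: 2; S1 reads c0=2 → after 1×micro: 1 ⇒ (c0=2, c1=1)
[Jacobi] macro 5: S0 reads c1=1 → after 3×micro: 2; S1 reads c0=2 → after 1×micro: 1 ⇒ (c0=2, c1=1)
[Gauss-Seidel] macro 1: S0 reads c1=3 → after 3×micro: 6; S1 reads c0=6 → after 1×micro: 1 ⇒ (c0=6, c1=1)
[Gauss-Seidel] macro 2: S0 reads c1=1 → after 3×micro: 2; S1 reads c0=2 → after 1×micro: 1 ⇒ (c0=2, c1=1)
[Gauss-Seidel] macro 3: S0 reads c1=1 → after 3×micro: 2; S1 reads c0=2 → after 1×micro: 1 ⇒ (c0=2, c1=1)
[Gauss-Seidel] macro 4: S0 reads c1=1 → after 3×micro: 2; S1 reads c0=2 → after 1×micro: 1 ⇒ (c0=2, c1=1)
[Gauss-Seidel] macro 5: S0 reads c1=1 → after 3×micro: 2; S1 reads c0=2 → after 1×micro: 1 ⇒ (c0=2, c1=1)

first divergence at macro-step: never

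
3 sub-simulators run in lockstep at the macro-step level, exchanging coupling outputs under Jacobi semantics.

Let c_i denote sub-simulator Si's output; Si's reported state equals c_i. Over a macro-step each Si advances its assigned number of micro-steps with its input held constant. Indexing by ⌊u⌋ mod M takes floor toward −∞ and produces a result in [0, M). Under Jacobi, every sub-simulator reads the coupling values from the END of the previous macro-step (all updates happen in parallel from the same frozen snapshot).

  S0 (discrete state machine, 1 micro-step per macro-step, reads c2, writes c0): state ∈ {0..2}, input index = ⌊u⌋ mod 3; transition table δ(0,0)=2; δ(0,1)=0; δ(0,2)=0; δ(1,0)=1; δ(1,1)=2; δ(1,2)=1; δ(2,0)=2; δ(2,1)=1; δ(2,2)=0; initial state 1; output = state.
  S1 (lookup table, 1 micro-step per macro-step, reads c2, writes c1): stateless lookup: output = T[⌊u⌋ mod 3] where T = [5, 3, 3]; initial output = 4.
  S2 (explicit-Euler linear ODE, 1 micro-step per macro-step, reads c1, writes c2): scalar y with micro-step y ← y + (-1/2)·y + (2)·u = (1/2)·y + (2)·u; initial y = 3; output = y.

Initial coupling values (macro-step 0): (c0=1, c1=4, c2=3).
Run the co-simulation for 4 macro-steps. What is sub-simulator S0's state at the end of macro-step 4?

macro 1: S0 reads c2=3 → after 1×micro: 1; S1 reads c2=3 → after 1×micro: 5; S2 reads c1=4 → after 1×micro: 19/2 ⇒ (c0=1, c1=5, c2=19/2)
macro 2: S0 reads c2=19/2 → after 1×micro: 1; S1 reads c2=19/2 → after 1×micro: 5; S2 reads c1=5 → after 1×micro: 59/4 ⇒ (c0=1, c1=5, c2=59/4)
macro 3: S0 reads c2=59/4 → after 1×micro: 1; S1 reads c2=59/4 → after 1×micro: 3; S2 reads c1=5 → after 1×micro: 139/8 ⇒ (c0=1, c1=3, c2=139/8)
macro 4: S0 reads c2=139/8 → after 1×micro: 1; S1 reads c2=139/8 → after 1×micro: 3; S2 reads c1=3 → after 1×micro: 235/16 ⇒ (c0=1, c1=3, c2=235/16)

S0 state at macro-step 4 = 1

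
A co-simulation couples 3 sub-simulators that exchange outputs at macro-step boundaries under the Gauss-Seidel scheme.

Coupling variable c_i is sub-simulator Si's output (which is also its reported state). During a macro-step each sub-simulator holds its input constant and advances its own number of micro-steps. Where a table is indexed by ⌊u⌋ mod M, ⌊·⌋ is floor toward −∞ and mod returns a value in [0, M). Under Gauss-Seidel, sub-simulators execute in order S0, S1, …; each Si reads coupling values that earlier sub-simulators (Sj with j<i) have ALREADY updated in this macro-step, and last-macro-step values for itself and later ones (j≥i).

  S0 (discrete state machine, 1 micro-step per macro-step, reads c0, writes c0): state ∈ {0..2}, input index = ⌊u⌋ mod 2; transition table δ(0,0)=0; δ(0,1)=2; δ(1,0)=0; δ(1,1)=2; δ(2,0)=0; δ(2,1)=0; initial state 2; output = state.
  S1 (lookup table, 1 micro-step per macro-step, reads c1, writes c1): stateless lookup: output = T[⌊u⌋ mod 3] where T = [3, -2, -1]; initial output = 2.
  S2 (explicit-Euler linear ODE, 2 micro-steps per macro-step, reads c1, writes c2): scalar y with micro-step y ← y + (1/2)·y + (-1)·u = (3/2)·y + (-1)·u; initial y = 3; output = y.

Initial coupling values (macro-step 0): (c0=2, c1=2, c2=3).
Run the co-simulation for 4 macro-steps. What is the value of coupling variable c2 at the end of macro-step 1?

macro 1: S0 reads c0=2 → after 1×micro: 0; S1 reads c1=2 → after 1×micro: -1; S2 reads c1=-1 → after 2×micro: 37/4 ⇒ (c0=0, c1=-1, c2=37/4)
macro 2: S0 reads c0=0 → after 1×micro: 0; S1 reads c1=-1 → after 1×micro: -1; S2 reads c1=-1 → after 2×micro: 373/16 ⇒ (c0=0, c1=-1, c2=373/16)
macro 3: S0 reads c0=0 → after 1×micro: 0; S1 reads c1=-1 → after 1×micro: -1; S2 reads c1=-1 → after 2×micro: 3517/64 ⇒ (c0=0, c1=-1, c2=3517/64)
macro 4: S0 reads c0=0 → after 1×micro: 0; S1 reads c1=-1 → after 1×micro: -1; S2 reads c1=-1 → after 2×micro: 32293/256 ⇒ (c0=0, c1=-1, c2=32293/256)

c2 at macro-step 1 = 37/4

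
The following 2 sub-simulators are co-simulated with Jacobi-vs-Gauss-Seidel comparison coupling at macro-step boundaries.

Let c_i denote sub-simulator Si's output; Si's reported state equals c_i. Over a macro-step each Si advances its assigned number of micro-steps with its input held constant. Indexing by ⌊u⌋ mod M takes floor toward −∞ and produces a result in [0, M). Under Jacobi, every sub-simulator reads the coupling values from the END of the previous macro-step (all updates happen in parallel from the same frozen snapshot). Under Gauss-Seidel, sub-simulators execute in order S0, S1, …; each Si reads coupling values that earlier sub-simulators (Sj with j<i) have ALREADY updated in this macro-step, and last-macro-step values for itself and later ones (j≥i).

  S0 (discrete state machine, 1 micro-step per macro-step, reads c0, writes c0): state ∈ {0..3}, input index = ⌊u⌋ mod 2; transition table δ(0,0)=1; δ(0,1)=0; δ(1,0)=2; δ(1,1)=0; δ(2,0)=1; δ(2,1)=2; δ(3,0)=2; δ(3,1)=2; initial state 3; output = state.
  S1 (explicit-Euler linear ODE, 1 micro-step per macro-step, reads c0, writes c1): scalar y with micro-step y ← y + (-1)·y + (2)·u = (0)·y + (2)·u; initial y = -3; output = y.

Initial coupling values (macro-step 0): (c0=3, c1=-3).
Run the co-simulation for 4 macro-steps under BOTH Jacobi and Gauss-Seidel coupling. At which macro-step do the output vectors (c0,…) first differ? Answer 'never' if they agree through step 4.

first divergence at macro-step: 1

[Jacobi] macro 1: S0 reads c0=3 → after 1×micro: 2; S1 reads c0=3 → after 1×micro: 6 ⇒ (c0=2, c1=6)
[Jacobi] macro 2: S0 reads c0=2 → after 1×micro: 1; S1 reads c0=2 → after 1×micro: 4 ⇒ (c0=1, c1=4)
[Jacobi] macro 3: S0 reads c0=1 → after 1×micro: 0; S1 reads c0=1 → after 1×micro: 2 ⇒ (c0=0, c1=2)
[Jacobi] macro 4: S0 reads c0=0 → after 1×micro: 1; S1 reads c0=0 → after 1×micro: 0 ⇒ (c0=1, c1=0)
[Gauss-Seidel] macro 1: S0 reads c0=3 → after 1×micro: 2; S1 reads c0=2 → after 1×micro: 4 ⇒ (c0=2, c1=4)
[Gauss-Seidel] macro 2: S0 reads c0=2 → after 1×micro: 1; S1 reads c0=1 → after 1×micro: 2 ⇒ (c0=1, c1=2)
[Gauss-Seidel] macro 3: S0 reads c0=1 → after 1×micro: 0; S1 reads c0=0 → after 1×micro: 0 ⇒ (c0=0, c1=0)
[Gauss-Seidel] macro 4: S0 reads c0=0 → after 1×micro: 1; S1 reads c0=1 → after 1×micro: 2 ⇒ (c0=1, c1=2)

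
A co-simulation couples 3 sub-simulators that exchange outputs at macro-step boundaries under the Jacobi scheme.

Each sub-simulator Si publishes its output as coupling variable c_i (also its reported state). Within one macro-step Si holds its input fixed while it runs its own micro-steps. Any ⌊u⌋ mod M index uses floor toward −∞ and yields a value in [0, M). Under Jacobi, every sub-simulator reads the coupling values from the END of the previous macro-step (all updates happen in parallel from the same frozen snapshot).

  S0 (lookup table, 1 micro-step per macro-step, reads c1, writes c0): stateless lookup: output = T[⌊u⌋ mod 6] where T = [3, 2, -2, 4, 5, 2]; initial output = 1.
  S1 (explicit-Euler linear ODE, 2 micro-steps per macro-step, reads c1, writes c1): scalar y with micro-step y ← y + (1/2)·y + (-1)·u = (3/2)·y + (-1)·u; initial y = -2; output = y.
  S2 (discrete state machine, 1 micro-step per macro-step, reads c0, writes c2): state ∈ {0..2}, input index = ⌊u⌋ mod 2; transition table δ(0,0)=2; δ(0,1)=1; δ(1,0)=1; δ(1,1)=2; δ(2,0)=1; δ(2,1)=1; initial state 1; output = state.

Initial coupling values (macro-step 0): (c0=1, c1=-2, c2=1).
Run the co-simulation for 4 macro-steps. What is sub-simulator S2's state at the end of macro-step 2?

S2 state at macro-step 2 = 1

macro 1: S0 reads c1=-2 → after 1×micro: 5; S1 reads c1=-2 → after 2×micro: 1/2; S2 reads c0=1 → after 1×micro: 2 ⇒ (c0=5, c1=1/2, c2=2)
macro 2: S0 reads c1=1/2 → after 1×micro: 3; S1 reads c1=1/2 → after 2×micro: -1/8; S2 reads c0=5 → after 1×micro: 1 ⇒ (c0=3, c1=-1/8, c2=1)
macro 3: S0 reads c1=-1/8 → after 1×micro: 2; S1 reads c1=-1/8 → after 2×micro: 1/32; S2 reads c0=3 → after 1×micro: 2 ⇒ (c0=2, c1=1/32, c2=2)
macro 4: S0 reads c1=1/32 → after 1×micro: 3; S1 reads c1=1/32 → after 2×micro: -1/128; S2 reads c0=2 → after 1×micro: 1 ⇒ (c0=3, c1=-1/128, c2=1)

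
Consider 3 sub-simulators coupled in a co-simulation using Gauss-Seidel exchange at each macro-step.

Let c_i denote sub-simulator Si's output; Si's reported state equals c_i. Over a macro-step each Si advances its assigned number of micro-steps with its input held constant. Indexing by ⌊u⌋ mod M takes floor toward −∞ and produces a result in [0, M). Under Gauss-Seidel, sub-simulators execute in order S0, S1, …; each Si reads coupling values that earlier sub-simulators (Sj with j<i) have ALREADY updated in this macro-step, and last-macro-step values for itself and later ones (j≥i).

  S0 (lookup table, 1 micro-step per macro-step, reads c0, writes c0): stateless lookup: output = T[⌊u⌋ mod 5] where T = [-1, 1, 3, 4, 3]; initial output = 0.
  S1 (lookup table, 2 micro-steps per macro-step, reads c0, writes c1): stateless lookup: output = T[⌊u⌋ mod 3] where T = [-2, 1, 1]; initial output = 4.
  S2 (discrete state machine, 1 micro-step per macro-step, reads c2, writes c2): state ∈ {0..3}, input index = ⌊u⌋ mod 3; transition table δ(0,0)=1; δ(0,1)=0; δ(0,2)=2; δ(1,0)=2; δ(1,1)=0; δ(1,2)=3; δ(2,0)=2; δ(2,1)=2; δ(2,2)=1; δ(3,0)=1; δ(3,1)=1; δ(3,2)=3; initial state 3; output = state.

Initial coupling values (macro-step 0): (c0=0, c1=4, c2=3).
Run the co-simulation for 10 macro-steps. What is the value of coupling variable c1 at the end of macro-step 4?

c1 at macro-step 4 = -2

macro 1: S0 reads c0=0 → after 1×micro: -1; S1 reads c0=-1 → after 2×micro: 1; S2 reads c2=3 → after 1×micro: 1 ⇒ (c0=-1, c1=1, c2=1)
macro 2: S0 reads c0=-1 → after 1×micro: 3; S1 reads c0=3 → after 2×micro: -2; S2 reads c2=1 → after 1×micro: 0 ⇒ (c0=3, c1=-2, c2=0)
macro 3: S0 reads c0=3 → after 1×micro: 4; S1 reads c0=4 → after 2×micro: 1; S2 reads c2=0 → after 1×micro: 1 ⇒ (c0=4, c1=1, c2=1)
macro 4: S0 reads c0=4 → after 1×micro: 3; S1 reads c0=3 → after 2×micro: -2; S2 reads c2=1 → after 1×micro: 0 ⇒ (c0=3, c1=-2, c2=0)
macro 5: S0 reads c0=3 → after 1×micro: 4; S1 reads c0=4 → after 2×micro: 1; S2 reads c2=0 → after 1×micro: 1 ⇒ (c0=4, c1=1, c2=1)
macro 6: S0 reads c0=4 → after 1×micro: 3; S1 reads c0=3 → after 2×micro: -2; S2 reads c2=1 → after 1×micro: 0 ⇒ (c0=3, c1=-2, c2=0)
macro 7: S0 reads c0=3 → after 1×micro: 4; S1 reads c0=4 → after 2×micro: 1; S2 reads c2=0 → after 1×micro: 1 ⇒ (c0=4, c1=1, c2=1)
macro 8: S0 reads c0=4 → after 1×micro: 3; S1 reads c0=3 → after 2×micro: -2; S2 reads c2=1 → after 1×micro: 0 ⇒ (c0=3, c1=-2, c2=0)
macro 9: S0 reads c0=3 → after 1×micro: 4; S1 reads c0=4 → after 2×micro: 1; S2 reads c2=0 → after 1×micro: 1 ⇒ (c0=4, c1=1, c2=1)
macro 10: S0 reads c0=4 → after 1×micro: 3; S1 reads c0=3 → after 2×micro: -2; S2 reads c2=1 → after 1×micro: 0 ⇒ (c0=3, c1=-2, c2=0)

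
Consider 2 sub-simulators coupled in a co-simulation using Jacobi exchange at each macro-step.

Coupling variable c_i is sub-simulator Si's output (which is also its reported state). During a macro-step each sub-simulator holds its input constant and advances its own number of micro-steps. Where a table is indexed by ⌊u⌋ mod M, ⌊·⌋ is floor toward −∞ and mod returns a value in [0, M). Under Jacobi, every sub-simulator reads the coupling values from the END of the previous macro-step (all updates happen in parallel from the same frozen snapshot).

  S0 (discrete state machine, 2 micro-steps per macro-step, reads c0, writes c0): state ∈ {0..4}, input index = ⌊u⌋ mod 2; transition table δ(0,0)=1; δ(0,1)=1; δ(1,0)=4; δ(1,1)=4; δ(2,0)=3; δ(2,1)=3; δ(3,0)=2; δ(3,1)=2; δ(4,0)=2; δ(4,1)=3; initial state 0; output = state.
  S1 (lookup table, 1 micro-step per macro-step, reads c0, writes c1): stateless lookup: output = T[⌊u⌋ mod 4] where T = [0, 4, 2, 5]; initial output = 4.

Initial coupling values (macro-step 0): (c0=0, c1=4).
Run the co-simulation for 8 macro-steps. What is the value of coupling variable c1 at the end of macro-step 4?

macro 1: S0 reads c0=0 → after 2×micro: 4; S1 reads c0=0 → after 1×micro: 0 ⇒ (c0=4, c1=0)
macro 2: S0 reads c0=4 → after 2×micro: 3; S1 reads c0=4 → after 1×micro: 0 ⇒ (c0=3, c1=0)
macro 3: S0 reads c0=3 → after 2×micro: 3; S1 reads c0=3 → after 1×micro: 5 ⇒ (c0=3, c1=5)
macro 4: S0 reads c0=3 → after 2×micro: 3; S1 reads c0=3 → after 1×micro: 5 ⇒ (c0=3, c1=5)
macro 5: S0 reads c0=3 → after 2×micro: 3; S1 reads c0=3 → after 1×micro: 5 ⇒ (c0=3, c1=5)
macro 6: S0 reads c0=3 → after 2×micro: 3; S1 reads c0=3 → after 1×micro: 5 ⇒ (c0=3, c1=5)
macro 7: S0 reads c0=3 → after 2×micro: 3; S1 reads c0=3 → after 1×micro: 5 ⇒ (c0=3, c1=5)
macro 8: S0 reads c0=3 → after 2×micro: 3; S1 reads c0=3 → after 1×micro: 5 ⇒ (c0=3, c1=5)

c1 at macro-step 4 = 5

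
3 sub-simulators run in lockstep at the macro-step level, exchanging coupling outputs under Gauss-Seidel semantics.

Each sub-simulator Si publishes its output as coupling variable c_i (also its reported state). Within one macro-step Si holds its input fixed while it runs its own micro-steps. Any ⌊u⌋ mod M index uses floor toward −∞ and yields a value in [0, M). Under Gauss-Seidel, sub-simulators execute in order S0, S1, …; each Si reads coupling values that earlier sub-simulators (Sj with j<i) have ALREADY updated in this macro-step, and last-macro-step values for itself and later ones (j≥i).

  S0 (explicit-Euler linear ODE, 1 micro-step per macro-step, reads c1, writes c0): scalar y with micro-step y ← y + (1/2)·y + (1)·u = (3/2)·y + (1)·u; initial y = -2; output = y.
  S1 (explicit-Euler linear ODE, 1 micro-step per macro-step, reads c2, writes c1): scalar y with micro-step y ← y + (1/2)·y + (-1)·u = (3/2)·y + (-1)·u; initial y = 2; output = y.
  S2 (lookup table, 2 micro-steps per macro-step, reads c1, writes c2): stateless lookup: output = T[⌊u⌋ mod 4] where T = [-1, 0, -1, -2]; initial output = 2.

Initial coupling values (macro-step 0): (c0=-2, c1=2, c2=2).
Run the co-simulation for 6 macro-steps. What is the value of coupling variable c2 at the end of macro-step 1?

macro 1: S0 reads c1=2 → after 1×micro: -1; S1 reads c2=2 → after 1×micro: 1; S2 reads c1=1 → after 2×micro: 0 ⇒ (c0=-1, c1=1, c2=0)
macro 2: S0 reads c1=1 → after 1×micro: -1/2; S1 reads c2=0 → after 1×micro: 3/2; S2 reads c1=3/2 → after 2×micro: 0 ⇒ (c0=-1/2, c1=3/2, c2=0)
macro 3: S0 reads c1=3/2 → after 1×micro: 3/4; S1 reads c2=0 → after 1×micro: 9/4; S2 reads c1=9/4 → after 2×micro: -1 ⇒ (c0=3/4, c1=9/4, c2=-1)
macro 4: S0 reads c1=9/4 → after 1×micro: 27/8; S1 reads c2=-1 → after 1×micro: 35/8; S2 reads c1=35/8 → after 2×micro: -1 ⇒ (c0=27/8, c1=35/8, c2=-1)
macro 5: S0 reads c1=35/8 → after 1×micro: 151/16; S1 reads c2=-1 → after 1×micro: 121/16; S2 reads c1=121/16 → after 2×micro: -2 ⇒ (c0=151/16, c1=121/16, c2=-2)
macro 6: S0 reads c1=121/16 → after 1×micro: 695/32; S1 reads c2=-2 → after 1×micro: 427/32; S2 reads c1=427/32 → after 2×micro: 0 ⇒ (c0=695/32, c1=427/32, c2=0)

c2 at macro-step 1 = 0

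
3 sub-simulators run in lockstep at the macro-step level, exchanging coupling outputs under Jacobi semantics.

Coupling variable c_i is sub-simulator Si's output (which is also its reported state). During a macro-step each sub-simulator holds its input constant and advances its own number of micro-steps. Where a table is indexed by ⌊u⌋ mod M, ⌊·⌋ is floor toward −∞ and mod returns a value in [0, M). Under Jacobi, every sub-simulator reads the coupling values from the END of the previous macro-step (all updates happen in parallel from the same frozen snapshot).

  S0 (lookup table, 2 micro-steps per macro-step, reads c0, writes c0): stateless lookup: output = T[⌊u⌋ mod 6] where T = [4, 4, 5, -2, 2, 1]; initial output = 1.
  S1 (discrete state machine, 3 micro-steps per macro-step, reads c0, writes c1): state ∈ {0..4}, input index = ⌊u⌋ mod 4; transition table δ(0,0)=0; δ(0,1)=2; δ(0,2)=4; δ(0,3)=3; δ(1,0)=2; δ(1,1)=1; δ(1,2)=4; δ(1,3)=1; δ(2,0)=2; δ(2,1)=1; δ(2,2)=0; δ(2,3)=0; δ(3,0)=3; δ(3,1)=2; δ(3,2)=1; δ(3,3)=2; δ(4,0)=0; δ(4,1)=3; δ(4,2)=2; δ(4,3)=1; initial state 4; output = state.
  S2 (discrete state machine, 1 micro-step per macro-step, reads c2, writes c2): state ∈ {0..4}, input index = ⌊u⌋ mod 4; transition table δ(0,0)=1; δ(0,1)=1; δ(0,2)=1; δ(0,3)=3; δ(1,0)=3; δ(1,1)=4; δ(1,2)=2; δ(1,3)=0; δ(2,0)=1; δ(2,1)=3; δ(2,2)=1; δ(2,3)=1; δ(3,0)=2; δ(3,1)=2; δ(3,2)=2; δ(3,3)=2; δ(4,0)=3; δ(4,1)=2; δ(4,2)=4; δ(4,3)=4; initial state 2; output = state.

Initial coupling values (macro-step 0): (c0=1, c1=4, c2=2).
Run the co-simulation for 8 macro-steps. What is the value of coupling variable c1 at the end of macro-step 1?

macro 1: S0 reads c0=1 → after 2×micro: 4; S1 reads c0=1 → after 3×micro: 1; S2 reads c2=2 → after 1×micro: 1 ⇒ (c0=4, c1=1, c2=1)
macro 2: S0 reads c0=4 → after 2×micro: 2; S1 reads c0=4 → after 3×micro: 2; S2 reads c2=1 → after 1×micro: 4 ⇒ (c0=2, c1=2, c2=4)
macro 3: S0 reads c0=2 → after 2×micro: 5; S1 reads c0=2 → after 3×micro: 2; S2 reads c2=4 → after 1×micro: 3 ⇒ (c0=5, c1=2, c2=3)
macro 4: S0 reads c0=5 → after 2×micro: 1; S1 reads c0=5 → after 3×micro: 1; S2 reads c2=3 → after 1×micro: 2 ⇒ (c0=1, c1=1, c2=2)
macro 5: S0 reads c0=1 → after 2×micro: 4; S1 reads c0=1 → after 3×micro: 1; S2 reads c2=2 → after 1×micro: 1 ⇒ (c0=4, c1=1, c2=1)
macro 6: S0 reads c0=4 → after 2×micro: 2; S1 reads c0=4 → after 3×micro: 2; S2 reads c2=1 → after 1×micro: 4 ⇒ (c0=2, c1=2, c2=4)
macro 7: S0 reads c0=2 → after 2×micro: 5; S1 reads c0=2 → after 3×micro: 2; S2 reads c2=4 → after 1×micro: 3 ⇒ (c0=5, c1=2, c2=3)
macro 8: S0 reads c0=5 → after 2×micro: 1; S1 reads c0=5 → after 3×micro: 1; S2 reads c2=3 → after 1×micro: 2 ⇒ (c0=1, c1=1, c2=2)

c1 at macro-step 1 = 1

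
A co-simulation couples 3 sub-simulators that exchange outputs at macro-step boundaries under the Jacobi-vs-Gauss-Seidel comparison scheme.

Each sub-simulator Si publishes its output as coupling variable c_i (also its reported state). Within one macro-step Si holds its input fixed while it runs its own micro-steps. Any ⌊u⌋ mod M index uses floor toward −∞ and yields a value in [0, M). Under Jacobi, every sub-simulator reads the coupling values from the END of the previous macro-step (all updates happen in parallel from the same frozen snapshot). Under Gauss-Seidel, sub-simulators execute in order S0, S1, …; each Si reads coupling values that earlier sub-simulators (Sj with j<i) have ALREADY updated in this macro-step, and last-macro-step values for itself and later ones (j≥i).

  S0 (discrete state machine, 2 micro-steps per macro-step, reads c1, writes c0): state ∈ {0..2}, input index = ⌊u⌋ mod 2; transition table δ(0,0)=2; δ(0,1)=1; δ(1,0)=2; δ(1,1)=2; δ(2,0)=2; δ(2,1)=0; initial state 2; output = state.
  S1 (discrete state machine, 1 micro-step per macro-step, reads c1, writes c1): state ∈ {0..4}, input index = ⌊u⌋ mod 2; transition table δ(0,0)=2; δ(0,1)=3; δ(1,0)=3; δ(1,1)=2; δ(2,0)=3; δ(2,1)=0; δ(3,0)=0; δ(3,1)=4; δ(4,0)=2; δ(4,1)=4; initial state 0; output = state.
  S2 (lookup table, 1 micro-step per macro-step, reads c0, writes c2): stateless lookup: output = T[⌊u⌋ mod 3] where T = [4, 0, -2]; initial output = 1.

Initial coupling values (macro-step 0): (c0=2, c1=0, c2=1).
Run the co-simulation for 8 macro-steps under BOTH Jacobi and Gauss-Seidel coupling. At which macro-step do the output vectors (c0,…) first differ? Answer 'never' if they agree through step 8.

[Jacobi] macro 1: S0 reads c1=0 → after 2×micro: 2; S1 reads c1=0 → after 1×micro: 2; S2 reads c0=2 → after 1×micro: -2 ⇒ (c0=2, c1=2, c2=-2)
[Jacobi] macro 2: S0 reads c1=2 → after 2×micro: 2; S1 reads c1=2 → after 1×micro: 3; S2 reads c0=2 → after 1×micro: -2 ⇒ (c0=2, c1=3, c2=-2)
[Jacobi] macro 3: S0 reads c1=3 → after 2×micro: 1; S1 reads c1=3 → after 1×micro: 4; S2 reads c0=2 → after 1×micro: -2 ⇒ (c0=1, c1=4, c2=-2)
[Jacobi] macro 4: S0 reads c1=4 → after 2×micro: 2; S1 reads c1=4 → after 1×micro: 2; S2 reads c0=1 → after 1×micro: 0 ⇒ (c0=2, c1=2, c2=0)
[Jacobi] macro 5: S0 reads c1=2 → after 2×micro: 2; S1 reads c1=2 → after 1×micro: 3; S2 reads c0=2 → after 1×micro: -2 ⇒ (c0=2, c1=3, c2=-2)
[Jacobi] macro 6: S0 reads c1=3 → after 2×micro: 1; S1 reads c1=3 → after 1×micro: 4; S2 reads c0=2 → after 1×micro: -2 ⇒ (c0=1, c1=4, c2=-2)
[Jacobi] macro 7: S0 reads c1=4 → after 2×micro: 2; S1 reads c1=4 → after 1×micro: 2; S2 reads c0=1 → after 1×micro: 0 ⇒ (c0=2, c1=2, c2=0)
[Jacobi] macro 8: S0 reads c1=2 → after 2×micro: 2; S1 reads c1=2 → after 1×micro: 3; S2 reads c0=2 → after 1×micro: -2 ⇒ (c0=2, c1=3, c2=-2)
[Gauss-Seidel] macro 1: S0 reads c1=0 → after 2×micro: 2; S1 reads c1=0 → after 1×micro: 2; S2 reads c0=2 → after 1×micro: -2 ⇒ (c0=2, c1=2, c2=-2)
[Gauss-Seidel] macro 2: S0 reads c1=2 → after 2×micro: 2; S1 reads c1=2 → after 1×micro: 3; S2 reads c0=2 → after 1×micro: -2 ⇒ (c0=2, c1=3, c2=-2)
[Gauss-Seidel] macro 3: S0 reads c1=3 → after 2×micro: 1; S1 reads c1=3 → after 1×micro: 4; S2 reads c0=1 → after 1×micro: 0 ⇒ (c0=1, c1=4, c2=0)
[Gauss-Seidel] macro 4: S0 reads c1=4 → after 2×micro: 2; S1 reads c1=4 → after 1×micro: 2; S2 reads c0=2 → after 1×micro: -2 ⇒ (c0=2, c1=2, c2=-2)
[Gauss-Seidel] macro 5: S0 reads c1=2 → after 2×micro: 2; S1 reads c1=2 → after 1×micro: 3; S2 reads c0=2 → after 1×micro: -2 ⇒ (c0=2, c1=3, c2=-2)
[Gauss-Seidel] macro 6: S0 reads c1=3 → after 2×micro: 1; S1 reads c1=3 → after 1×micro: 4; S2 reads c0=1 → after 1×micro: 0 ⇒ (c0=1, c1=4, c2=0)
[Gauss-Seidel] macro 7: S0 reads c1=4 → after 2×micro: 2; S1 reads c1=4 → after 1×micro: 2; S2 reads c0=2 → after 1×micro: -2 ⇒ (c0=2, c1=2, c2=-2)
[Gauss-Seidel] macro 8: S0 reads c1=2 → after 2×micro: 2; S1 reads c1=2 → after 1×micro: 3; S2 reads c0=2 → after 1×micro: -2 ⇒ (c0=2, c1=3, c2=-2)

first divergence at macro-step: 3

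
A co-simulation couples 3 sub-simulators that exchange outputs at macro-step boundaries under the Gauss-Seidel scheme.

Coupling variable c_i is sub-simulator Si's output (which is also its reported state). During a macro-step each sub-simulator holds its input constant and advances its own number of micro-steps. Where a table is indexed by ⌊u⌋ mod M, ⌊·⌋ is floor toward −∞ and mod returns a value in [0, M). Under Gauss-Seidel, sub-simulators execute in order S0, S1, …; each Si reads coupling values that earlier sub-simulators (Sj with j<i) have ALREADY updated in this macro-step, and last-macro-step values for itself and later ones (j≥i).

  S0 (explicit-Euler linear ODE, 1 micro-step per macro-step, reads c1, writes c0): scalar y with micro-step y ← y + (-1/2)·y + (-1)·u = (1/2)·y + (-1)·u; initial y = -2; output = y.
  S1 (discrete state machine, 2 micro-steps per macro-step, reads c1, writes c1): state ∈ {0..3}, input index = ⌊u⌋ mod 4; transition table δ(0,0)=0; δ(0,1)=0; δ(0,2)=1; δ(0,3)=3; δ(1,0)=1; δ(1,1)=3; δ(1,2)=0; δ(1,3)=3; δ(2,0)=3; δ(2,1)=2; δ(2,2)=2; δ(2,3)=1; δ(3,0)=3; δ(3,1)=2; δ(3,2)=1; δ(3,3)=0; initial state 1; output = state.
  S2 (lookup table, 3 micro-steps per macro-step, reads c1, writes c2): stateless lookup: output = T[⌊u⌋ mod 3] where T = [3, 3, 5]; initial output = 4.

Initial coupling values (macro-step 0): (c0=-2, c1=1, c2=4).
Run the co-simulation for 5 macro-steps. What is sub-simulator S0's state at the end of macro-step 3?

macro 1: S0 reads c1=1 → after 1×micro: -2; S1 reads c1=1 → after 2×micro: 2; S2 reads c1=2 → after 3×micro: 5 ⇒ (c0=-2, c1=2, c2=5)
macro 2: S0 reads c1=2 → after 1×micro: -3; S1 reads c1=2 → after 2×micro: 2; S2 reads c1=2 → after 3×micro: 5 ⇒ (c0=-3, c1=2, c2=5)
macro 3: S0 reads c1=2 → after 1×micro: -7/2; S1 reads c1=2 → after 2×micro: 2; S2 reads c1=2 → after 3×micro: 5 ⇒ (c0=-7/2, c1=2, c2=5)
macro 4: S0 reads c1=2 → after 1×micro: -15/4; S1 reads c1=2 → after 2×micro: 2; S2 reads c1=2 → after 3×micro: 5 ⇒ (c0=-15/4, c1=2, c2=5)
macro 5: S0 reads c1=2 → after 1×micro: -31/8; S1 reads c1=2 → after 2×micro: 2; S2 reads c1=2 → after 3×micro: 5 ⇒ (c0=-31/8, c1=2, c2=5)

S0 state at macro-step 3 = -7/2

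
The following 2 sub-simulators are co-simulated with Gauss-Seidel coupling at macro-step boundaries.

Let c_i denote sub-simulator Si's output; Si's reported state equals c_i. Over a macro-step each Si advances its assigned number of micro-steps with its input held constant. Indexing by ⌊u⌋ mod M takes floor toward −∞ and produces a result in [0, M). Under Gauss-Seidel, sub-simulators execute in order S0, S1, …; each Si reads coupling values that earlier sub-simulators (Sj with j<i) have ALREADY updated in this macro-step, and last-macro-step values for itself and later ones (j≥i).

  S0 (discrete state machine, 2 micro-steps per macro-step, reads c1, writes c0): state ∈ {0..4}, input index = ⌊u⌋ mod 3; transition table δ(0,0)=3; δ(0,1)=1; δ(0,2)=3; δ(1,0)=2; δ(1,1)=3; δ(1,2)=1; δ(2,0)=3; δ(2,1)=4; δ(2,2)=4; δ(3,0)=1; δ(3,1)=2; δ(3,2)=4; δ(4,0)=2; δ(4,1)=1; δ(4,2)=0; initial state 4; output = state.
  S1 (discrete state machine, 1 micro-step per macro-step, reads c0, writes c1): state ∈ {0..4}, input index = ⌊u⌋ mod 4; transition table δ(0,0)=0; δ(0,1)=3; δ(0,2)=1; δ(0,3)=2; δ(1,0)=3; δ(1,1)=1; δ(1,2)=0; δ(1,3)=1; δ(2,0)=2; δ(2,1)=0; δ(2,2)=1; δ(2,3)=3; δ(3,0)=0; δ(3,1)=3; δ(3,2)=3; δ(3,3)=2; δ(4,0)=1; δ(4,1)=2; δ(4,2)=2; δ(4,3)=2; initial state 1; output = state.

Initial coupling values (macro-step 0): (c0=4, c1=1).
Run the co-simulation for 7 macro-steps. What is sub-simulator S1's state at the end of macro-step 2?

macro 1: S0 reads c1=1 → after 2×micro: 3; S1 reads c0=3 → after 1×micro: 1 ⇒ (c0=3, c1=1)
macro 2: S0 reads c1=1 → after 2×micro: 4; S1 reads c0=4 → after 1×micro: 3 ⇒ (c0=4, c1=3)
macro 3: S0 reads c1=3 → after 2×micro: 3; S1 reads c0=3 → after 1×micro: 2 ⇒ (c0=3, c1=2)
macro 4: S0 reads c1=2 → after 2×micro: 0; S1 reads c0=0 → after 1×micro: 2 ⇒ (c0=0, c1=2)
macro 5: S0 reads c1=2 → after 2×micro: 4; S1 reads c0=4 → after 1×micro: 2 ⇒ (c0=4, c1=2)
macro 6: S0 reads c1=2 → after 2×micro: 3; S1 reads c0=3 → after 1×micro: 3 ⇒ (c0=3, c1=3)
macro 7: S0 reads c1=3 → after 2×micro: 2; S1 reads c0=2 → after 1×micro: 3 ⇒ (c0=2, c1=3)

S1 state at macro-step 2 = 3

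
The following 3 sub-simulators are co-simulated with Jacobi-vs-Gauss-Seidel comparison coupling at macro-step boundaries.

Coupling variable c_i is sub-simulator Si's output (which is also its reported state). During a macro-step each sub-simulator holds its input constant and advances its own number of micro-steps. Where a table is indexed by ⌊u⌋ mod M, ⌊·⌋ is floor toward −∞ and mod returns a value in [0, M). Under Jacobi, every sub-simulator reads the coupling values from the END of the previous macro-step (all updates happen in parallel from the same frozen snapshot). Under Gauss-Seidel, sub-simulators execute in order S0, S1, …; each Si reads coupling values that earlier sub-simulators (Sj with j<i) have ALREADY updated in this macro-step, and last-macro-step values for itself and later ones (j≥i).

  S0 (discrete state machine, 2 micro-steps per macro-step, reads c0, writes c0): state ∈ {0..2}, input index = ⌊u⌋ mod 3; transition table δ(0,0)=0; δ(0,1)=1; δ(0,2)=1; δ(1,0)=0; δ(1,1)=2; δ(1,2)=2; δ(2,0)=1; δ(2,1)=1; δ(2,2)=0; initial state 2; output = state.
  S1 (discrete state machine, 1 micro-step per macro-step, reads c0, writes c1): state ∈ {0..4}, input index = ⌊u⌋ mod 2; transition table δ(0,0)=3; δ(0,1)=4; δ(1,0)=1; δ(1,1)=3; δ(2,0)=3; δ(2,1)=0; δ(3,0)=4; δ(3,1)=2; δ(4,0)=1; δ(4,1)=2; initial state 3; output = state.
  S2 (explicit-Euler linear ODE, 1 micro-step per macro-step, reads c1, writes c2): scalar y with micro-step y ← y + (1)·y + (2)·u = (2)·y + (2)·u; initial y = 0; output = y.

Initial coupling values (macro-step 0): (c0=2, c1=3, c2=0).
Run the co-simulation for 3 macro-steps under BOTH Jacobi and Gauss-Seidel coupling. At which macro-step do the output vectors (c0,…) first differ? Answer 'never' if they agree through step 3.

first divergence at macro-step: 1

[Jacobi] macro 1: S0 reads c0=2 → after 2×micro: 1; S1 reads c0=2 → after 1×micro: 4; S2 reads c1=3 → after 1×micro: 6 ⇒ (c0=1, c1=4, c2=6)
[Jacobi] macro 2: S0 reads c0=1 → after 2×micro: 1; S1 reads c0=1 → after 1×micro: 2; S2 reads c1=4 → after 1×micro: 20 ⇒ (c0=1, c1=2, c2=20)
[Jacobi] macro 3: S0 reads c0=1 → after 2×micro: 1; S1 reads c0=1 → after 1×micro: 0; S2 reads c1=2 → after 1×micro: 44 ⇒ (c0=1, c1=0, c2=44)
[Gauss-Seidel] macro 1: S0 reads c0=2 → after 2×micro: 1; S1 reads c0=1 → after 1×micro: 2; S2 reads c1=2 → after 1×micro: 4 ⇒ (c0=1, c1=2, c2=4)
[Gauss-Seidel] macro 2: S0 reads c0=1 → after 2×micro: 1; S1 reads c0=1 → after 1×micro: 0; S2 reads c1=0 → after 1×micro: 8 ⇒ (c0=1, c1=0, c2=8)
[Gauss-Seidel] macro 3: S0 reads c0=1 → after 2×micro: 1; S1 reads c0=1 → after 1×micro: 4; S2 reads c1=4 → after 1×micro: 24 ⇒ (c0=1, c1=4, c2=24)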